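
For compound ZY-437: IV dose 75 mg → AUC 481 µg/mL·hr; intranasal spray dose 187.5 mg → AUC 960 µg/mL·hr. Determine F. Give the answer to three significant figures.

F = 0.798

F = (AUC_ev / D_ev) / (AUC_iv / D_iv)
  = (960/187.5) / (481/75)
  = 5.12 / 6.41333 = 0.7983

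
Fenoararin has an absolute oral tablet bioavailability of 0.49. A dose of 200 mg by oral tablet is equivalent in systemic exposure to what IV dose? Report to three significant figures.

Systemic exposure from an extravascular dose = F × D_ev, so the equivalent IV dose is F × D_ev.
D_iv = F × D_ev = 0.49 × 200 = 98 mg

D_iv = 98.0 mg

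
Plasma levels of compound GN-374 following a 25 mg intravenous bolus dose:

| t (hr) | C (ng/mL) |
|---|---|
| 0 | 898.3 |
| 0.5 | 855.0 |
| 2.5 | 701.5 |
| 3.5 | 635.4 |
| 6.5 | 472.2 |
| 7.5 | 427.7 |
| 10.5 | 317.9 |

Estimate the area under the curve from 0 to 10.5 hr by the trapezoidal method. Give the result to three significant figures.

AUC = 5890 ng/mL·hr

Trapezoidal AUC_0→10.5:
  [0→0.5]: (898.3+855.0)/2 × 0.5 = 438.325
  [0.5→2.5]: (855.0+701.5)/2 × 2 = 1556.5
  [2.5→3.5]: (701.5+635.4)/2 × 1 = 668.45
  [3.5→6.5]: (635.4+472.2)/2 × 3 = 1661.4
  [6.5→7.5]: (472.2+427.7)/2 × 1 = 449.95
  [7.5→10.5]: (427.7+317.9)/2 × 3 = 1118.4
  Sum = 5893.025 ng/mL·hr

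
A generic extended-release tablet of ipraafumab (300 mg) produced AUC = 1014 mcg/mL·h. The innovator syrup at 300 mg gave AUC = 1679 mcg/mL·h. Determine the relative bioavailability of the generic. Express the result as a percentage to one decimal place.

F_rel = (AUC_test/D_test) / (AUC_ref/D_ref)
      = (1014/300) / (1679/300)
      = 3.38 / 5.59667 = 0.6039 = 60.39%

F_rel = 60.4%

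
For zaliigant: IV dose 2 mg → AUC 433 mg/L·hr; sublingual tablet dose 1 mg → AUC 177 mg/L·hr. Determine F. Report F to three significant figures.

F = (AUC_ev / D_ev) / (AUC_iv / D_iv)
  = (177/1) / (433/2)
  = 177 / 216.5 = 0.8176

F = 0.818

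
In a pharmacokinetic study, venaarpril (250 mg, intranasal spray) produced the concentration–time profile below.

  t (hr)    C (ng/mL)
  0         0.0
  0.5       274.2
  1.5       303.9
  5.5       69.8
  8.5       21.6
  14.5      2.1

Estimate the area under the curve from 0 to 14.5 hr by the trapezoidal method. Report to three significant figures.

AUC = 1310 ng/mL·hr

Trapezoidal AUC_0→14.5:
  [0→0.5]: (0.0+274.2)/2 × 0.5 = 68.55
  [0.5→1.5]: (274.2+303.9)/2 × 1 = 289.05
  [1.5→5.5]: (303.9+69.8)/2 × 4 = 747.4
  [5.5→8.5]: (69.8+21.6)/2 × 3 = 137.1
  [8.5→14.5]: (21.6+2.1)/2 × 6 = 71.1
  Sum = 1313.2 ng/mL·hr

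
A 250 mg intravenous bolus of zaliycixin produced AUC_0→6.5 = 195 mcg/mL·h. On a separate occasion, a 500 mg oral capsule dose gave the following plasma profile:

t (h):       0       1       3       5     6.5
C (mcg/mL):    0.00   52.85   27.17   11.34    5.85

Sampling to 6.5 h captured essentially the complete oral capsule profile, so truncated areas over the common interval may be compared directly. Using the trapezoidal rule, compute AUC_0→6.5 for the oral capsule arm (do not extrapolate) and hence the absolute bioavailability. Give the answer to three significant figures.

Trapezoidal AUC_0→6.5 (oral capsule):
  [0→1]: (0.00+52.85)/2 × 1 = 26.425
  [1→3]: (52.85+27.17)/2 × 2 = 80.02
  [3→5]: (27.17+11.34)/2 × 2 = 38.51
  [5→6.5]: (11.34+5.85)/2 × 1.5 = 12.8925
  Sum = 157.8475 mcg/mL·h
F = (AUC_ev/D_ev)/(AUC_iv/D_iv) = (157.8475/500)/(195/250) = 0.315695/0.78 = 0.4047

F = 0.405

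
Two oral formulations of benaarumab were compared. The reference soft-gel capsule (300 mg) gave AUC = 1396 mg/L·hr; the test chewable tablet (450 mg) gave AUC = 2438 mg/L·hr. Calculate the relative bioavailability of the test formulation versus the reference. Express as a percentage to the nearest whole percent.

F_rel = 116%

F_rel = (AUC_test/D_test) / (AUC_ref/D_ref)
      = (2438/450) / (1396/300)
      = 5.41778 / 4.65333 = 1.1643 = 116.43%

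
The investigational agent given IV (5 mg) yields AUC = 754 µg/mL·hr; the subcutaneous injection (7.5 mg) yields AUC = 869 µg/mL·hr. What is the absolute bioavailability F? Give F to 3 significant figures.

F = 0.768

F = (AUC_ev / D_ev) / (AUC_iv / D_iv)
  = (869/7.5) / (754/5)
  = 115.867 / 150.8 = 0.7683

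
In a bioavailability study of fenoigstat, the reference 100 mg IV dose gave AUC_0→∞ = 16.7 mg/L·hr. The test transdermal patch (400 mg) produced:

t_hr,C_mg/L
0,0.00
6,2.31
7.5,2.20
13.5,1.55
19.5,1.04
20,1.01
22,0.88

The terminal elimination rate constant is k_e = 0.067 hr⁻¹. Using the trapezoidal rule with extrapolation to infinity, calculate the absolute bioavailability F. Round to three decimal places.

Trapezoidal AUC_0→22 (transdermal patch):
  [0→6]: (0.00+2.31)/2 × 6 = 6.93
  [6→7.5]: (2.31+2.20)/2 × 1.5 = 3.3825
  [7.5→13.5]: (2.20+1.55)/2 × 6 = 11.25
  [13.5→19.5]: (1.55+1.04)/2 × 6 = 7.77
  [19.5→20]: (1.04+1.01)/2 × 0.5 = 0.5125
  [20→22]: (1.01+0.88)/2 × 2 = 1.89
  Sum = 31.735 mg/L·hr
Tail: C_last/k_e = 0.88/0.067 = 13.134
AUC_0→∞ (transdermal patch) = 31.735 + 13.134 = 44.869 mg/L·hr
F = (AUC_ev/D_ev)/(AUC_iv/D_iv) = (44.869/400)/(16.7/100) = 0.1121725/0.167 = 0.6717

F = 0.672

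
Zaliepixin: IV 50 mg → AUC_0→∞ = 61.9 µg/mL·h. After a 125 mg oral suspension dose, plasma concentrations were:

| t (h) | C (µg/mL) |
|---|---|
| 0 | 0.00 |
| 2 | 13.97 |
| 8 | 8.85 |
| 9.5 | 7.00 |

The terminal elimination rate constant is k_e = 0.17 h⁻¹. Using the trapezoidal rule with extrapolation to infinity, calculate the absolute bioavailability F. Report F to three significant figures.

Trapezoidal AUC_0→9.5 (oral suspension):
  [0→2]: (0.00+13.97)/2 × 2 = 13.97
  [2→8]: (13.97+8.85)/2 × 6 = 68.46
  [8→9.5]: (8.85+7.00)/2 × 1.5 = 11.8875
  Sum = 94.3175 µg/mL·h
Tail: C_last/k_e = 7.00/0.17 = 41.176
AUC_0→∞ (oral suspension) = 94.3175 + 41.176 = 135.4935 µg/mL·h
F = (AUC_ev/D_ev)/(AUC_iv/D_iv) = (135.4935/125)/(61.9/50) = 1.083948/1.238 = 0.8756

F = 0.876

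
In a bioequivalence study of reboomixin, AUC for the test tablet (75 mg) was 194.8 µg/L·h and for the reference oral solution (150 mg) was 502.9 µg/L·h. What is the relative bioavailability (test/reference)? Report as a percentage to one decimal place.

F_rel = (AUC_test/D_test) / (AUC_ref/D_ref)
      = (194.8/75) / (502.9/150)
      = 2.59733 / 3.35267 = 0.7747 = 77.47%

F_rel = 77.5%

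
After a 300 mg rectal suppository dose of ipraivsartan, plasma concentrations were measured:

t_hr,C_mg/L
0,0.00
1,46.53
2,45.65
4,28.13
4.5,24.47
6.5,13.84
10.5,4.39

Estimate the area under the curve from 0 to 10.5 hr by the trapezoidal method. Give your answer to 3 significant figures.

AUC = 231 mg/L·hr

Trapezoidal AUC_0→10.5:
  [0→1]: (0.00+46.53)/2 × 1 = 23.265
  [1→2]: (46.53+45.65)/2 × 1 = 46.09
  [2→4]: (45.65+28.13)/2 × 2 = 73.78
  [4→4.5]: (28.13+24.47)/2 × 0.5 = 13.15
  [4.5→6.5]: (24.47+13.84)/2 × 2 = 38.31
  [6.5→10.5]: (13.84+4.39)/2 × 4 = 36.46
  Sum = 231.055 mg/L·hr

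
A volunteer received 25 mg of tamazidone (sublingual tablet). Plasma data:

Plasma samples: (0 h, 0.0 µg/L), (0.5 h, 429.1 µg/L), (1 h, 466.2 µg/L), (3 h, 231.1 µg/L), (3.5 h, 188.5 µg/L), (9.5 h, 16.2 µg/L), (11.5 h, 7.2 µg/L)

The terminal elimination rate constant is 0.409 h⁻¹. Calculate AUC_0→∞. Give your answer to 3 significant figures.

Trapezoidal AUC_0→11.5:
  [0→0.5]: (0.0+429.1)/2 × 0.5 = 107.275
  [0.5→1]: (429.1+466.2)/2 × 0.5 = 223.825
  [1→3]: (466.2+231.1)/2 × 2 = 697.3
  [3→3.5]: (231.1+188.5)/2 × 0.5 = 104.9
  [3.5→9.5]: (188.5+16.2)/2 × 6 = 614.1
  [9.5→11.5]: (16.2+7.2)/2 × 2 = 23.4
  Sum = 1770.8 µg/L·h
Extrapolated tail: C_last / k_e = 7.2 / 0.409 = 17.604
AUC_0→∞ = 1770.8 + 17.604 = 1788.404 µg/L·h

AUC = 1790 µg/L·h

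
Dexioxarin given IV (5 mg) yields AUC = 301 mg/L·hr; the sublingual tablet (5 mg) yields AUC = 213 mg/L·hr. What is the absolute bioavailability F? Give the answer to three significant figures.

F = (AUC_ev / D_ev) / (AUC_iv / D_iv)
  = (213/5) / (301/5)
  = 42.6 / 60.2 = 0.7076

F = 0.708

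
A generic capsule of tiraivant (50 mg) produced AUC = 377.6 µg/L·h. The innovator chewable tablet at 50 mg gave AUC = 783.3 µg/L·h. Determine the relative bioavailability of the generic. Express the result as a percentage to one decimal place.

F_rel = (AUC_test/D_test) / (AUC_ref/D_ref)
      = (377.6/50) / (783.3/50)
      = 7.552 / 15.666 = 0.4821 = 48.21%

F_rel = 48.2%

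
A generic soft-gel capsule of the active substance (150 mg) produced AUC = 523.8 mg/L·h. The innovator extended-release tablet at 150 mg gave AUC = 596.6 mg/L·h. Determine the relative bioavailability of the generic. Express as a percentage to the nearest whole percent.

F_rel = (AUC_test/D_test) / (AUC_ref/D_ref)
      = (523.8/150) / (596.6/150)
      = 3.492 / 3.97733 = 0.8780 = 87.80%

F_rel = 88%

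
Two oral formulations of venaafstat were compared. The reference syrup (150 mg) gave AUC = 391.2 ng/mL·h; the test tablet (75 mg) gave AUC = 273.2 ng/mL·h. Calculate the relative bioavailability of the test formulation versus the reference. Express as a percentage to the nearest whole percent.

F_rel = 140%

F_rel = (AUC_test/D_test) / (AUC_ref/D_ref)
      = (273.2/75) / (391.2/150)
      = 3.64267 / 2.608 = 1.3967 = 139.67%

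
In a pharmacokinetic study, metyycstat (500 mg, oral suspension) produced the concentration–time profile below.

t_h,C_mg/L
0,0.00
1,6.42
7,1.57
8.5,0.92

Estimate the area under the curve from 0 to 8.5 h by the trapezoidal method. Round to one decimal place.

Trapezoidal AUC_0→8.5:
  [0→1]: (0.00+6.42)/2 × 1 = 3.21
  [1→7]: (6.42+1.57)/2 × 6 = 23.97
  [7→8.5]: (1.57+0.92)/2 × 1.5 = 1.8675
  Sum = 29.0475 mg/L·h

AUC = 29.0 mg/L·h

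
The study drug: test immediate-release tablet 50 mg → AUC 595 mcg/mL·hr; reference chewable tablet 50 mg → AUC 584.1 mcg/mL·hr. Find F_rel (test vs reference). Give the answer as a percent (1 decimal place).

F_rel = (AUC_test/D_test) / (AUC_ref/D_ref)
      = (595/50) / (584.1/50)
      = 11.9 / 11.682 = 1.0187 = 101.87%

F_rel = 101.9%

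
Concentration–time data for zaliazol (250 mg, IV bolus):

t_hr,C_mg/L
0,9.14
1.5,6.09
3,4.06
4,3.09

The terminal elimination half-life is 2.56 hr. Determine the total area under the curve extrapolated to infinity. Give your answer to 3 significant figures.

AUC = 34.0 mg/L·hr

Trapezoidal AUC_0→4:
  [0→1.5]: (9.14+6.09)/2 × 1.5 = 11.4225
  [1.5→3]: (6.09+4.06)/2 × 1.5 = 7.6125
  [3→4]: (4.06+3.09)/2 × 1 = 3.575
  Sum = 22.61 mg/L·hr
k_e = ln2 / t½ = 0.693147 / 2.56 = 0.2708 hr^-1
Extrapolated tail: C_last / k_e = 3.09 / 0.2708 = 11.411
AUC_0→∞ = 22.61 + 11.411 = 34.021 mg/L·hr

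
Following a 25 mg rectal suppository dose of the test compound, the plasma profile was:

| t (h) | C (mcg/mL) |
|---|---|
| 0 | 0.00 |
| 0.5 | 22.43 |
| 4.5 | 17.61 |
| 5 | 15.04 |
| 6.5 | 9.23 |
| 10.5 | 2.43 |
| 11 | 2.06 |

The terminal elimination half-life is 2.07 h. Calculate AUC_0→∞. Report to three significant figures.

AUC = 143 mcg/mL·h

Trapezoidal AUC_0→11:
  [0→0.5]: (0.00+22.43)/2 × 0.5 = 5.6075
  [0.5→4.5]: (22.43+17.61)/2 × 4 = 80.08
  [4.5→5]: (17.61+15.04)/2 × 0.5 = 8.1625
  [5→6.5]: (15.04+9.23)/2 × 1.5 = 18.2025
  [6.5→10.5]: (9.23+2.43)/2 × 4 = 23.32
  [10.5→11]: (2.43+2.06)/2 × 0.5 = 1.1225
  Sum = 136.495 mcg/mL·h
k_e = ln2 / t½ = 0.693147 / 2.07 = 0.3349 h^-1
Extrapolated tail: C_last / k_e = 2.06 / 0.3349 = 6.151
AUC_0→∞ = 136.495 + 6.151 = 142.646 mcg/mL·h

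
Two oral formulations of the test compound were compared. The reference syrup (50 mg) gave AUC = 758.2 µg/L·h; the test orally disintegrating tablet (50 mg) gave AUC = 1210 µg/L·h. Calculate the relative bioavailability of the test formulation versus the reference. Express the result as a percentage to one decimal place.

F_rel = 159.6%

F_rel = (AUC_test/D_test) / (AUC_ref/D_ref)
      = (1210/50) / (758.2/50)
      = 24.2 / 15.164 = 1.5959 = 159.59%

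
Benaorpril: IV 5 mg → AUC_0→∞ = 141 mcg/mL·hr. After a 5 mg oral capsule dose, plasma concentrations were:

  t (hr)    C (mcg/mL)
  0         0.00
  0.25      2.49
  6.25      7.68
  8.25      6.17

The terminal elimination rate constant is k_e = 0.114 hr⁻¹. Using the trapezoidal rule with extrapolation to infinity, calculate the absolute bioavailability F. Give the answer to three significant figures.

F = 0.701

Trapezoidal AUC_0→8.25 (oral capsule):
  [0→0.25]: (0.00+2.49)/2 × 0.25 = 0.31125
  [0.25→6.25]: (2.49+7.68)/2 × 6 = 30.51
  [6.25→8.25]: (7.68+6.17)/2 × 2 = 13.85
  Sum = 44.67125 mcg/mL·hr
Tail: C_last/k_e = 6.17/0.114 = 54.123
AUC_0→∞ (oral capsule) = 44.67125 + 54.123 = 98.79425 mcg/mL·hr
F = (AUC_ev/D_ev)/(AUC_iv/D_iv) = (98.79425/5)/(141/5) = 19.75885/28.2 = 0.7007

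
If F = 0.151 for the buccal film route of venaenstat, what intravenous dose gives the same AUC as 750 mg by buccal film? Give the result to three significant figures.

D_iv = 113 mg

Systemic exposure from an extravascular dose = F × D_ev, so the equivalent IV dose is F × D_ev.
D_iv = F × D_ev = 0.151 × 750 = 113.25 mg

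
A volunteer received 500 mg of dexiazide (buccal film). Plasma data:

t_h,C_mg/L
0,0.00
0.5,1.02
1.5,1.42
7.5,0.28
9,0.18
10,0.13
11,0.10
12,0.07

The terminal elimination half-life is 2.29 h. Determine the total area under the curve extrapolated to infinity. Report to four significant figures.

AUC = 7.506 mg/L·h

Trapezoidal AUC_0→12:
  [0→0.5]: (0.00+1.02)/2 × 0.5 = 0.255
  [0.5→1.5]: (1.02+1.42)/2 × 1 = 1.22
  [1.5→7.5]: (1.42+0.28)/2 × 6 = 5.1
  [7.5→9]: (0.28+0.18)/2 × 1.5 = 0.345
  [9→10]: (0.18+0.13)/2 × 1 = 0.155
  [10→11]: (0.13+0.10)/2 × 1 = 0.115
  [11→12]: (0.10+0.07)/2 × 1 = 0.085
  Sum = 7.275 mg/L·h
k_e = ln2 / t½ = 0.693147 / 2.29 = 0.3027 h^-1
Extrapolated tail: C_last / k_e = 0.07 / 0.3027 = 0.231
AUC_0→∞ = 7.275 + 0.231 = 7.506 mg/L·h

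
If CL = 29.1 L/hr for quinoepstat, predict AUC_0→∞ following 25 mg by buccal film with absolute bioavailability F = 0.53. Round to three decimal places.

AUC_0→∞ = F × Dose / CL
        = 0.53 × 25 / 29.1 = 0.455326 mg/L·hr

AUC = 0.455 mg/L·hr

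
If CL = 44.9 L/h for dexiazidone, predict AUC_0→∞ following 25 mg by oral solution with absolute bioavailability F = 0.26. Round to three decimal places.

AUC = 0.145 mg/L·h

AUC_0→∞ = F × Dose / CL
        = 0.26 × 25 / 44.9 = 0.144766 mg/L·h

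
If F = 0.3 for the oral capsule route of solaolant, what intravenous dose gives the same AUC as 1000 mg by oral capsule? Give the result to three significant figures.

Systemic exposure from an extravascular dose = F × D_ev, so the equivalent IV dose is F × D_ev.
D_iv = F × D_ev = 0.3 × 1000 = 300 mg

D_iv = 300 mg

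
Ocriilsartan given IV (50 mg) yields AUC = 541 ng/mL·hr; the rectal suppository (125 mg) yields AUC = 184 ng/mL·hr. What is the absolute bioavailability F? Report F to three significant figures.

F = (AUC_ev / D_ev) / (AUC_iv / D_iv)
  = (184/125) / (541/50)
  = 1.472 / 10.82 = 0.1360

F = 0.136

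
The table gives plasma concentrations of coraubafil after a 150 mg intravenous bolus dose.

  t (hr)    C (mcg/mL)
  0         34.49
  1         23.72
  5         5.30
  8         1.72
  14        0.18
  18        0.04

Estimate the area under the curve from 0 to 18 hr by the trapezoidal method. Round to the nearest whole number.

AUC = 104 mcg/mL·hr

Trapezoidal AUC_0→18:
  [0→1]: (34.49+23.72)/2 × 1 = 29.105
  [1→5]: (23.72+5.30)/2 × 4 = 58.04
  [5→8]: (5.30+1.72)/2 × 3 = 10.53
  [8→14]: (1.72+0.18)/2 × 6 = 5.7
  [14→18]: (0.18+0.04)/2 × 4 = 0.44
  Sum = 103.815 mcg/mL·hr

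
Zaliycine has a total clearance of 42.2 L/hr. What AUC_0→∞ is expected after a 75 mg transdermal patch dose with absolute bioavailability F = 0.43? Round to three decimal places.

AUC_0→∞ = F × Dose / CL
        = 0.43 × 75 / 42.2 = 0.764218 mg/L·hr

AUC = 0.764 mg/L·hr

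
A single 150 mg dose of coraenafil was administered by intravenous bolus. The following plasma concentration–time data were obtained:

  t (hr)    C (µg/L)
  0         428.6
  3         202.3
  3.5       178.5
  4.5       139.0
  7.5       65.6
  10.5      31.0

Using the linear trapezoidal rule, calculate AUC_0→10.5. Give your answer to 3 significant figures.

AUC = 1650 µg/L·hr

Trapezoidal AUC_0→10.5:
  [0→3]: (428.6+202.3)/2 × 3 = 946.35
  [3→3.5]: (202.3+178.5)/2 × 0.5 = 95.2
  [3.5→4.5]: (178.5+139.0)/2 × 1 = 158.75
  [4.5→7.5]: (139.0+65.6)/2 × 3 = 306.9
  [7.5→10.5]: (65.6+31.0)/2 × 3 = 144.9
  Sum = 1652.1 µg/L·hr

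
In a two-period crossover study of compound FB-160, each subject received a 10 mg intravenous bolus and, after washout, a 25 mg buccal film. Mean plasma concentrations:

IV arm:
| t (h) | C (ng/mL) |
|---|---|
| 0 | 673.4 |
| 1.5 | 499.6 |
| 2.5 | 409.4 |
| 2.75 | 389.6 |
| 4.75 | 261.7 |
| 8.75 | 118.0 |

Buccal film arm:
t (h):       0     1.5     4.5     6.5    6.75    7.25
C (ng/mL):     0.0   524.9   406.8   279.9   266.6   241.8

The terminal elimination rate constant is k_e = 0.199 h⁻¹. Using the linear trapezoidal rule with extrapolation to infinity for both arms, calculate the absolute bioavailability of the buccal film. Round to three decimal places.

F = 0.452

Trapezoidal AUC_0→8.75 (IV):
  [0→1.5]: (673.4+499.6)/2 × 1.5 = 879.75
  [1.5→2.5]: (499.6+409.4)/2 × 1 = 454.5
  [2.5→2.75]: (409.4+389.6)/2 × 0.25 = 99.875
  [2.75→4.75]: (389.6+261.7)/2 × 2 = 651.3
  [4.75→8.75]: (261.7+118.0)/2 × 4 = 759.4
  Sum = 2844.825 ng/mL·h
IV tail: 118.0/0.199 = 592.965; AUC_iv,0→∞ = 2844.825 + 592.965 = 3437.79 ng/mL·h
Trapezoidal AUC_0→7.25 (buccal film):
  [0→1.5]: (0.0+524.9)/2 × 1.5 = 393.675
  [1.5→4.5]: (524.9+406.8)/2 × 3 = 1397.55
  [4.5→6.5]: (406.8+279.9)/2 × 2 = 686.7
  [6.5→6.75]: (279.9+266.6)/2 × 0.25 = 68.3125
  [6.75→7.25]: (266.6+241.8)/2 × 0.5 = 127.1
  Sum = 2673.3375 ng/mL·h
buccal film tail: 241.8/0.199 = 1215.075; AUC_ev,0→∞ = 2673.3375 + 1215.075 = 3888.4125 ng/mL·h
F = (AUC_ev/D_ev)/(AUC_iv/D_iv) = (3888.4125/25)/(3437.79/10) = 155.5365/343.779 = 0.4524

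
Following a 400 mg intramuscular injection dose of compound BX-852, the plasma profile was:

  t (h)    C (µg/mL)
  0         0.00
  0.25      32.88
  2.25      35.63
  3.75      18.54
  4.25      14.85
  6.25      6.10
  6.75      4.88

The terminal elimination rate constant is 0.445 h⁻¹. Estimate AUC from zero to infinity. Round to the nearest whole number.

Trapezoidal AUC_0→6.75:
  [0→0.25]: (0.00+32.88)/2 × 0.25 = 4.11
  [0.25→2.25]: (32.88+35.63)/2 × 2 = 68.51
  [2.25→3.75]: (35.63+18.54)/2 × 1.5 = 40.6275
  [3.75→4.25]: (18.54+14.85)/2 × 0.5 = 8.3475
  [4.25→6.25]: (14.85+6.10)/2 × 2 = 20.95
  [6.25→6.75]: (6.10+4.88)/2 × 0.5 = 2.745
  Sum = 145.29 µg/mL·h
Extrapolated tail: C_last / k_e = 4.88 / 0.445 = 10.966
AUC_0→∞ = 145.29 + 10.966 = 156.256 µg/mL·h

AUC = 156 µg/mL·h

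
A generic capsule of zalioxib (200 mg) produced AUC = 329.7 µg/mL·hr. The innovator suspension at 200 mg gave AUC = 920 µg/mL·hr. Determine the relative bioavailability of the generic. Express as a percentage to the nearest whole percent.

F_rel = (AUC_test/D_test) / (AUC_ref/D_ref)
      = (329.7/200) / (920/200)
      = 1.6485 / 4.6 = 0.3584 = 35.84%

F_rel = 36%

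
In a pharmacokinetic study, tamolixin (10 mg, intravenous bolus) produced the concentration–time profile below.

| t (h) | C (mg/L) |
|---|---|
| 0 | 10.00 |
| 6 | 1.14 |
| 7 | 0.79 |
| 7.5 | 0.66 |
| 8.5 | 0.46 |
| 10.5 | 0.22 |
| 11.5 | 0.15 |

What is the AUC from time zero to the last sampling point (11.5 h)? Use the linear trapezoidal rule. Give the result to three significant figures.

Trapezoidal AUC_0→11.5:
  [0→6]: (10.00+1.14)/2 × 6 = 33.42
  [6→7]: (1.14+0.79)/2 × 1 = 0.965
  [7→7.5]: (0.79+0.66)/2 × 0.5 = 0.3625
  [7.5→8.5]: (0.66+0.46)/2 × 1 = 0.56
  [8.5→10.5]: (0.46+0.22)/2 × 2 = 0.68
  [10.5→11.5]: (0.22+0.15)/2 × 1 = 0.185
  Sum = 36.1725 mg/L·h

AUC = 36.2 mg/L·h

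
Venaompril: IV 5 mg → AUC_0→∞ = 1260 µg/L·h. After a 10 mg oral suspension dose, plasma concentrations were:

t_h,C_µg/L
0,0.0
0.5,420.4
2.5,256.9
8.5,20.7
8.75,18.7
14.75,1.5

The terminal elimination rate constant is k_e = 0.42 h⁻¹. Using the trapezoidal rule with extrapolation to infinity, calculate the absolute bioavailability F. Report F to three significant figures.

F = 0.668

Trapezoidal AUC_0→14.75 (oral suspension):
  [0→0.5]: (0.0+420.4)/2 × 0.5 = 105.1
  [0.5→2.5]: (420.4+256.9)/2 × 2 = 677.3
  [2.5→8.5]: (256.9+20.7)/2 × 6 = 832.8
  [8.5→8.75]: (20.7+18.7)/2 × 0.25 = 4.925
  [8.75→14.75]: (18.7+1.5)/2 × 6 = 60.6
  Sum = 1680.725 µg/L·h
Tail: C_last/k_e = 1.5/0.42 = 3.571
AUC_0→∞ (oral suspension) = 1680.725 + 3.571 = 1684.296 µg/L·h
F = (AUC_ev/D_ev)/(AUC_iv/D_iv) = (1684.296/10)/(1260/5) = 168.4296/252 = 0.6684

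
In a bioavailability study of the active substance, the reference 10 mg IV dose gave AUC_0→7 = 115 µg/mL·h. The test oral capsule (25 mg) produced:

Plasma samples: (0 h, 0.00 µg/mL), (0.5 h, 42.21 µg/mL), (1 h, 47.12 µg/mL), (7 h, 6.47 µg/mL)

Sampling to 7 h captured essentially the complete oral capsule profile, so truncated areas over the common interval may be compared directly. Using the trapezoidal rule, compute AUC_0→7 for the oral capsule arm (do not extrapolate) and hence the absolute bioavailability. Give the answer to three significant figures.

F = 0.674

Trapezoidal AUC_0→7 (oral capsule):
  [0→0.5]: (0.00+42.21)/2 × 0.5 = 10.5525
  [0.5→1]: (42.21+47.12)/2 × 0.5 = 22.3325
  [1→7]: (47.12+6.47)/2 × 6 = 160.77
  Sum = 193.655 µg/mL·h
F = (AUC_ev/D_ev)/(AUC_iv/D_iv) = (193.655/25)/(115/10) = 7.7462/11.5 = 0.6736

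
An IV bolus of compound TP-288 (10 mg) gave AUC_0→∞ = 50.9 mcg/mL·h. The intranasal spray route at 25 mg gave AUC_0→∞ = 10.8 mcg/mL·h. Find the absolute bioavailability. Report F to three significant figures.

F = 0.0849

F = (AUC_ev / D_ev) / (AUC_iv / D_iv)
  = (10.8/25) / (50.9/10)
  = 0.432 / 5.09 = 0.0849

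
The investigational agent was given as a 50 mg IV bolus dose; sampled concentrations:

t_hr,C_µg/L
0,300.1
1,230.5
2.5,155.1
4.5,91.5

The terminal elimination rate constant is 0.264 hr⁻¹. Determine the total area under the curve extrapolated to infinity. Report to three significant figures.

AUC = 1150 µg/L·hr

Trapezoidal AUC_0→4.5:
  [0→1]: (300.1+230.5)/2 × 1 = 265.3
  [1→2.5]: (230.5+155.1)/2 × 1.5 = 289.2
  [2.5→4.5]: (155.1+91.5)/2 × 2 = 246.6
  Sum = 801.1 µg/L·hr
Extrapolated tail: C_last / k_e = 91.5 / 0.264 = 346.591
AUC_0→∞ = 801.1 + 346.591 = 1147.691 µg/L·hr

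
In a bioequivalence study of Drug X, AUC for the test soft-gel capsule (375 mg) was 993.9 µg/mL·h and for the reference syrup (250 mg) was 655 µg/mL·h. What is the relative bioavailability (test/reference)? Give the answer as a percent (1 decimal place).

F_rel = 101.2%

F_rel = (AUC_test/D_test) / (AUC_ref/D_ref)
      = (993.9/375) / (655/250)
      = 2.6504 / 2.62 = 1.0116 = 101.16%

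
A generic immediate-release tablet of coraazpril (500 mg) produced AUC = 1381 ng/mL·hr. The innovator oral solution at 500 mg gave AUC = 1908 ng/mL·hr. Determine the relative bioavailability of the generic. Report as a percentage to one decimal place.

F_rel = 72.4%

F_rel = (AUC_test/D_test) / (AUC_ref/D_ref)
      = (1381/500) / (1908/500)
      = 2.762 / 3.816 = 0.7238 = 72.38%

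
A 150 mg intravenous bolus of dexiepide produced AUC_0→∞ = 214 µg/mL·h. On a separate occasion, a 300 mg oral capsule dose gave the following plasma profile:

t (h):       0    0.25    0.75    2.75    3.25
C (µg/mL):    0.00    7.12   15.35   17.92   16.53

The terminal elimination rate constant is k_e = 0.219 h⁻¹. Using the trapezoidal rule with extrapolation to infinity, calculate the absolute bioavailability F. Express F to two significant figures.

Trapezoidal AUC_0→3.25 (oral capsule):
  [0→0.25]: (0.00+7.12)/2 × 0.25 = 0.89
  [0.25→0.75]: (7.12+15.35)/2 × 0.5 = 5.6175
  [0.75→2.75]: (15.35+17.92)/2 × 2 = 33.27
  [2.75→3.25]: (17.92+16.53)/2 × 0.5 = 8.6125
  Sum = 48.39 µg/mL·h
Tail: C_last/k_e = 16.53/0.219 = 75.479
AUC_0→∞ (oral capsule) = 48.39 + 75.479 = 123.869 µg/mL·h
F = (AUC_ev/D_ev)/(AUC_iv/D_iv) = (123.869/300)/(214/150) = 0.412897/1.42667 = 0.2894

F = 0.29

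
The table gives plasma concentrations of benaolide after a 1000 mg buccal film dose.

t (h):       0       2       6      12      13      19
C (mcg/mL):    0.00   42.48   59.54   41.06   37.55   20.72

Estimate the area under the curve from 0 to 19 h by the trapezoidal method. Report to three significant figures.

AUC = 762 mcg/mL·h

Trapezoidal AUC_0→19:
  [0→2]: (0.00+42.48)/2 × 2 = 42.48
  [2→6]: (42.48+59.54)/2 × 4 = 204.04
  [6→12]: (59.54+41.06)/2 × 6 = 301.8
  [12→13]: (41.06+37.55)/2 × 1 = 39.305
  [13→19]: (37.55+20.72)/2 × 6 = 174.81
  Sum = 762.435 mcg/mL·h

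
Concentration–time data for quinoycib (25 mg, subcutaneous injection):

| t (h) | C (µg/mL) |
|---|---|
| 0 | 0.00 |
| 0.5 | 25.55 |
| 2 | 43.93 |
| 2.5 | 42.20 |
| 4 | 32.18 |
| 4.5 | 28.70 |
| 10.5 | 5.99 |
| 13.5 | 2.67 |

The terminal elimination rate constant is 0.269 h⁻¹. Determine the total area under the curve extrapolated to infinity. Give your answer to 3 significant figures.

AUC = 278 µg/mL·h

Trapezoidal AUC_0→13.5:
  [0→0.5]: (0.00+25.55)/2 × 0.5 = 6.3875
  [0.5→2]: (25.55+43.93)/2 × 1.5 = 52.11
  [2→2.5]: (43.93+42.20)/2 × 0.5 = 21.5325
  [2.5→4]: (42.20+32.18)/2 × 1.5 = 55.785
  [4→4.5]: (32.18+28.70)/2 × 0.5 = 15.22
  [4.5→10.5]: (28.70+5.99)/2 × 6 = 104.07
  [10.5→13.5]: (5.99+2.67)/2 × 3 = 12.99
  Sum = 268.095 µg/mL·h
Extrapolated tail: C_last / k_e = 2.67 / 0.269 = 9.926
AUC_0→∞ = 268.095 + 9.926 = 278.021 µg/mL·h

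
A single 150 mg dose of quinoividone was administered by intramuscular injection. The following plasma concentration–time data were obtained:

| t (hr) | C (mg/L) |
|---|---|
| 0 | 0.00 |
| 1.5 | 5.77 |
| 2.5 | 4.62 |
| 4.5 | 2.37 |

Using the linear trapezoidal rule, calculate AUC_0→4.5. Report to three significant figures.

AUC = 16.5 mg/L·hr

Trapezoidal AUC_0→4.5:
  [0→1.5]: (0.00+5.77)/2 × 1.5 = 4.3275
  [1.5→2.5]: (5.77+4.62)/2 × 1 = 5.195
  [2.5→4.5]: (4.62+2.37)/2 × 2 = 6.99
  Sum = 16.5125 mg/L·hr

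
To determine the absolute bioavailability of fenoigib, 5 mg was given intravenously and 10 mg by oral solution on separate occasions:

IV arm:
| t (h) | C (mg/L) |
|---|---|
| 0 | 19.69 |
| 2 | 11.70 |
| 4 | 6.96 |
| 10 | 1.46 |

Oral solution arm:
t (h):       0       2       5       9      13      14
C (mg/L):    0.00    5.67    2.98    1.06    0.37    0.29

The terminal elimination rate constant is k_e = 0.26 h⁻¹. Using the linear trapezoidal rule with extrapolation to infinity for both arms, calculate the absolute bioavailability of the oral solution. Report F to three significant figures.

F = 0.192

Trapezoidal AUC_0→10 (IV):
  [0→2]: (19.69+11.70)/2 × 2 = 31.39
  [2→4]: (11.70+6.96)/2 × 2 = 18.66
  [4→10]: (6.96+1.46)/2 × 6 = 25.26
  Sum = 75.31 mg/L·h
IV tail: 1.46/0.26 = 5.615; AUC_iv,0→∞ = 75.31 + 5.615 = 80.925 mg/L·h
Trapezoidal AUC_0→14 (oral solution):
  [0→2]: (0.00+5.67)/2 × 2 = 5.67
  [2→5]: (5.67+2.98)/2 × 3 = 12.975
  [5→9]: (2.98+1.06)/2 × 4 = 8.08
  [9→13]: (1.06+0.37)/2 × 4 = 2.86
  [13→14]: (0.37+0.29)/2 × 1 = 0.33
  Sum = 29.915 mg/L·h
oral solution tail: 0.29/0.26 = 1.115; AUC_ev,0→∞ = 29.915 + 1.115 = 31.03 mg/L·h
F = (AUC_ev/D_ev)/(AUC_iv/D_iv) = (31.03/10)/(80.925/5) = 3.103/16.185 = 0.1917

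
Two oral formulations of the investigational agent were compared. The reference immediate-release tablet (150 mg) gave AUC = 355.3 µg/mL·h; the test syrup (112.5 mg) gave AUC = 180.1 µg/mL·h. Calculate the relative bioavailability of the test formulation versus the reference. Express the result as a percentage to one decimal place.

F_rel = (AUC_test/D_test) / (AUC_ref/D_ref)
      = (180.1/112.5) / (355.3/150)
      = 1.60089 / 2.36867 = 0.6759 = 67.59%

F_rel = 67.6%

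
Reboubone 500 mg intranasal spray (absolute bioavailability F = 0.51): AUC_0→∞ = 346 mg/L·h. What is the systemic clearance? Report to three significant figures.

CL = F × Dose / AUC_0→∞
   = 0.51 × 500 / 346 = 0.736994 L/h

CL = 0.737 L/h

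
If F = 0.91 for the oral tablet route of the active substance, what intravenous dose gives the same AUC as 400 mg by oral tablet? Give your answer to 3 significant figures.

Systemic exposure from an extravascular dose = F × D_ev, so the equivalent IV dose is F × D_ev.
D_iv = F × D_ev = 0.91 × 400 = 364 mg

D_iv = 364 mg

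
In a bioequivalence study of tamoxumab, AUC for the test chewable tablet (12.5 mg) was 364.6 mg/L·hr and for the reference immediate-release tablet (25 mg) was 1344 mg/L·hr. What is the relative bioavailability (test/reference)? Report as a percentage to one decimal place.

F_rel = (AUC_test/D_test) / (AUC_ref/D_ref)
      = (364.6/12.5) / (1344/25)
      = 29.168 / 53.76 = 0.5426 = 54.26%

F_rel = 54.3%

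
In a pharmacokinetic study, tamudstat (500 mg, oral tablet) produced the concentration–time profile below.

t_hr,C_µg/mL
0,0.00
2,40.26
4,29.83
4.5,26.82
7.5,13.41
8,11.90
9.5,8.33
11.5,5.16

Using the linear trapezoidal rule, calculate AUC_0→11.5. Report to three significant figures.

AUC = 220 µg/mL·hr

Trapezoidal AUC_0→11.5:
  [0→2]: (0.00+40.26)/2 × 2 = 40.26
  [2→4]: (40.26+29.83)/2 × 2 = 70.09
  [4→4.5]: (29.83+26.82)/2 × 0.5 = 14.1625
  [4.5→7.5]: (26.82+13.41)/2 × 3 = 60.345
  [7.5→8]: (13.41+11.90)/2 × 0.5 = 6.3275
  [8→9.5]: (11.90+8.33)/2 × 1.5 = 15.1725
  [9.5→11.5]: (8.33+5.16)/2 × 2 = 13.49
  Sum = 219.8475 µg/mL·hr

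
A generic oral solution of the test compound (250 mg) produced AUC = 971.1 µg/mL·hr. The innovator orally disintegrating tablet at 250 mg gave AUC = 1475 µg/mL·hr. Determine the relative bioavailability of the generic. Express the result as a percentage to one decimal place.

F_rel = 65.8%

F_rel = (AUC_test/D_test) / (AUC_ref/D_ref)
      = (971.1/250) / (1475/250)
      = 3.8844 / 5.9 = 0.6584 = 65.84%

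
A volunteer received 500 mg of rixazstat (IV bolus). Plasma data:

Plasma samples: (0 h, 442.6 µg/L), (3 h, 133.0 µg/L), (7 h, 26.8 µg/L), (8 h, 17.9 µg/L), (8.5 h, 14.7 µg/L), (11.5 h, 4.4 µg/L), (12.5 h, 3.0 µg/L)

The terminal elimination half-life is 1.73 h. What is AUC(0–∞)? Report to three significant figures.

AUC = 1250 µg/L·h

Trapezoidal AUC_0→12.5:
  [0→3]: (442.6+133.0)/2 × 3 = 863.4
  [3→7]: (133.0+26.8)/2 × 4 = 319.6
  [7→8]: (26.8+17.9)/2 × 1 = 22.35
  [8→8.5]: (17.9+14.7)/2 × 0.5 = 8.15
  [8.5→11.5]: (14.7+4.4)/2 × 3 = 28.65
  [11.5→12.5]: (4.4+3.0)/2 × 1 = 3.7
  Sum = 1245.85 µg/L·h
k_e = ln2 / t½ = 0.693147 / 1.73 = 0.4007 h^-1
Extrapolated tail: C_last / k_e = 3.0 / 0.4007 = 7.487
AUC_0→∞ = 1245.85 + 7.487 = 1253.337 µg/L·h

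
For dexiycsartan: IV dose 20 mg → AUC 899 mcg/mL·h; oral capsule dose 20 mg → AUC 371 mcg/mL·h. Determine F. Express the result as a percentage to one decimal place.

F = 41.3%

F = (AUC_ev / D_ev) / (AUC_iv / D_iv)
  = (371/20) / (899/20)
  = 18.55 / 44.95 = 0.4127
  = 41.27%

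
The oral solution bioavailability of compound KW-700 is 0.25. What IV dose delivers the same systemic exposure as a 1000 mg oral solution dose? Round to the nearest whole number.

D_iv = 250 mg

Systemic exposure from an extravascular dose = F × D_ev, so the equivalent IV dose is F × D_ev.
D_iv = F × D_ev = 0.25 × 1000 = 250 mg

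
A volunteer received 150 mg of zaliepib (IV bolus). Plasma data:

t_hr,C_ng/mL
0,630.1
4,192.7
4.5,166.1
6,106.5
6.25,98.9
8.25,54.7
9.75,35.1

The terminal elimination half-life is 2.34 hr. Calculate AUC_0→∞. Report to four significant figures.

Trapezoidal AUC_0→9.75:
  [0→4]: (630.1+192.7)/2 × 4 = 1645.6
  [4→4.5]: (192.7+166.1)/2 × 0.5 = 89.7
  [4.5→6]: (166.1+106.5)/2 × 1.5 = 204.45
  [6→6.25]: (106.5+98.9)/2 × 0.25 = 25.675
  [6.25→8.25]: (98.9+54.7)/2 × 2 = 153.6
  [8.25→9.75]: (54.7+35.1)/2 × 1.5 = 67.35
  Sum = 2186.375 ng/mL·hr
k_e = ln2 / t½ = 0.693147 / 2.34 = 0.2962 hr^-1
Extrapolated tail: C_last / k_e = 35.1 / 0.2962 = 118.501
AUC_0→∞ = 2186.375 + 118.501 = 2304.876 ng/mL·hr

AUC = 2305 ng/mL·hr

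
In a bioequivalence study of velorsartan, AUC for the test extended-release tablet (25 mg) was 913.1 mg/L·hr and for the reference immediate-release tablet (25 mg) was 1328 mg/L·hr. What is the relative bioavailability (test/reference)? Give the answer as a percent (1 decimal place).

F_rel = 68.8%

F_rel = (AUC_test/D_test) / (AUC_ref/D_ref)
      = (913.1/25) / (1328/25)
      = 36.524 / 53.12 = 0.6876 = 68.76%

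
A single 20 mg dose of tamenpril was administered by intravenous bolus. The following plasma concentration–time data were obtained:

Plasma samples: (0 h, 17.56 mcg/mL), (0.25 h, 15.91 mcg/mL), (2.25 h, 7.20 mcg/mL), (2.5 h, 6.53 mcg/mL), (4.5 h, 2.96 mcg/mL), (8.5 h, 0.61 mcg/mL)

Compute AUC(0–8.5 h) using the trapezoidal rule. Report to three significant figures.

AUC = 45.6 mcg/mL·h

Trapezoidal AUC_0→8.5:
  [0→0.25]: (17.56+15.91)/2 × 0.25 = 4.18375
  [0.25→2.25]: (15.91+7.20)/2 × 2 = 23.11
  [2.25→2.5]: (7.20+6.53)/2 × 0.25 = 1.71625
  [2.5→4.5]: (6.53+2.96)/2 × 2 = 9.49
  [4.5→8.5]: (2.96+0.61)/2 × 4 = 7.14
  Sum = 45.64 mcg/mL·h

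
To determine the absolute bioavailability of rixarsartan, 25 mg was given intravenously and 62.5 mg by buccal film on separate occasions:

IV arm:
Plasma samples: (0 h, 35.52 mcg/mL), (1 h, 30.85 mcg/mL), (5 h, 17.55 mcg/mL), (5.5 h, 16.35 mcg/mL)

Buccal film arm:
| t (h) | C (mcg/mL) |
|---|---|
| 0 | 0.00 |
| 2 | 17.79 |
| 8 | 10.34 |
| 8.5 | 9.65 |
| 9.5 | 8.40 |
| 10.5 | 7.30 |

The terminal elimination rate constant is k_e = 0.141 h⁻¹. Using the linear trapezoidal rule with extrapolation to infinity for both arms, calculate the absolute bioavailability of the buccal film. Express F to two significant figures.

F = 0.28

Trapezoidal AUC_0→5.5 (IV):
  [0→1]: (35.52+30.85)/2 × 1 = 33.185
  [1→5]: (30.85+17.55)/2 × 4 = 96.8
  [5→5.5]: (17.55+16.35)/2 × 0.5 = 8.475
  Sum = 138.46 mcg/mL·h
IV tail: 16.35/0.141 = 115.957; AUC_iv,0→∞ = 138.46 + 115.957 = 254.417 mcg/mL·h
Trapezoidal AUC_0→10.5 (buccal film):
  [0→2]: (0.00+17.79)/2 × 2 = 17.79
  [2→8]: (17.79+10.34)/2 × 6 = 84.39
  [8→8.5]: (10.34+9.65)/2 × 0.5 = 4.9975
  [8.5→9.5]: (9.65+8.40)/2 × 1 = 9.025
  [9.5→10.5]: (8.40+7.30)/2 × 1 = 7.85
  Sum = 124.0525 mcg/mL·h
buccal film tail: 7.30/0.141 = 51.773; AUC_ev,0→∞ = 124.0525 + 51.773 = 175.8255 mcg/mL·h
F = (AUC_ev/D_ev)/(AUC_iv/D_iv) = (175.8255/62.5)/(254.417/25) = 2.813208/10.17668 = 0.2764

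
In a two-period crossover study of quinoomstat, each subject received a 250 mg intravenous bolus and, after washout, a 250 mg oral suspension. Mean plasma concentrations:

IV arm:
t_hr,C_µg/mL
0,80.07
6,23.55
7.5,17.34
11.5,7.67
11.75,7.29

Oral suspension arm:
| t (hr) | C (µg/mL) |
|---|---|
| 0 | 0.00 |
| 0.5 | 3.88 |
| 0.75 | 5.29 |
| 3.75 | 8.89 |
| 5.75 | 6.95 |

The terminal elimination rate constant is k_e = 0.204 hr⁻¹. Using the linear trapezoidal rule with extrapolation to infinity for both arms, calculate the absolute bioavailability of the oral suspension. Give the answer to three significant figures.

Trapezoidal AUC_0→11.75 (IV):
  [0→6]: (80.07+23.55)/2 × 6 = 310.86
  [6→7.5]: (23.55+17.34)/2 × 1.5 = 30.6675
  [7.5→11.5]: (17.34+7.67)/2 × 4 = 50.02
  [11.5→11.75]: (7.67+7.29)/2 × 0.25 = 1.87
  Sum = 393.4175 µg/mL·hr
IV tail: 7.29/0.204 = 35.735; AUC_iv,0→∞ = 393.4175 + 35.735 = 429.1525 µg/mL·hr
Trapezoidal AUC_0→5.75 (oral suspension):
  [0→0.5]: (0.00+3.88)/2 × 0.5 = 0.97
  [0.5→0.75]: (3.88+5.29)/2 × 0.25 = 1.14625
  [0.75→3.75]: (5.29+8.89)/2 × 3 = 21.27
  [3.75→5.75]: (8.89+6.95)/2 × 2 = 15.84
  Sum = 39.22625 µg/mL·hr
oral suspension tail: 6.95/0.204 = 34.069; AUC_ev,0→∞ = 39.22625 + 34.069 = 73.29525 µg/mL·hr
F = (AUC_ev/D_ev)/(AUC_iv/D_iv) = (73.29525/250)/(429.1525/250) = 0.293181/1.71661 = 0.1708

F = 0.171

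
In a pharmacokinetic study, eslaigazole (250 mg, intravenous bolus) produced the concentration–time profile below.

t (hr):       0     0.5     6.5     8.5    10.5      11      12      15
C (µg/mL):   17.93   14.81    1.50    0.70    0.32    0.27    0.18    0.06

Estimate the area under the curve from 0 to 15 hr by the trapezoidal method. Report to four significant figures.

AUC = 61.07 µg/mL·hr

Trapezoidal AUC_0→15:
  [0→0.5]: (17.93+14.81)/2 × 0.5 = 8.185
  [0.5→6.5]: (14.81+1.50)/2 × 6 = 48.93
  [6.5→8.5]: (1.50+0.70)/2 × 2 = 2.2
  [8.5→10.5]: (0.70+0.32)/2 × 2 = 1.02
  [10.5→11]: (0.32+0.27)/2 × 0.5 = 0.1475
  [11→12]: (0.27+0.18)/2 × 1 = 0.225
  [12→15]: (0.18+0.06)/2 × 3 = 0.36
  Sum = 61.0675 µg/mL·hr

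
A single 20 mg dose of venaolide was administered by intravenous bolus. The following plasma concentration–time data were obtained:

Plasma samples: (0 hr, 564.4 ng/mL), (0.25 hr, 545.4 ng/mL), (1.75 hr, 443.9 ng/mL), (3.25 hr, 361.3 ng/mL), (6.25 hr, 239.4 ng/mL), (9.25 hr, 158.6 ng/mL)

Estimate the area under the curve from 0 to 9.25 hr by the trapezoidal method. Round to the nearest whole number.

AUC = 2983 ng/mL·hr

Trapezoidal AUC_0→9.25:
  [0→0.25]: (564.4+545.4)/2 × 0.25 = 138.725
  [0.25→1.75]: (545.4+443.9)/2 × 1.5 = 741.975
  [1.75→3.25]: (443.9+361.3)/2 × 1.5 = 603.9
  [3.25→6.25]: (361.3+239.4)/2 × 3 = 901.05
  [6.25→9.25]: (239.4+158.6)/2 × 3 = 597.0
  Sum = 2982.65 ng/mL·hr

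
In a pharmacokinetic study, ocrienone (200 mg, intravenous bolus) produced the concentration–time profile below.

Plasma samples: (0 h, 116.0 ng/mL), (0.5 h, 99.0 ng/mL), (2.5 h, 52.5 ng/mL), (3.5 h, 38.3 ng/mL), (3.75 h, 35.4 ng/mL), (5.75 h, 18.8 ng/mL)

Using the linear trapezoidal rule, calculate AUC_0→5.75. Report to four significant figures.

AUC = 314.1 ng/mL·h

Trapezoidal AUC_0→5.75:
  [0→0.5]: (116.0+99.0)/2 × 0.5 = 53.75
  [0.5→2.5]: (99.0+52.5)/2 × 2 = 151.5
  [2.5→3.5]: (52.5+38.3)/2 × 1 = 45.4
  [3.5→3.75]: (38.3+35.4)/2 × 0.25 = 9.2125
  [3.75→5.75]: (35.4+18.8)/2 × 2 = 54.2
  Sum = 314.0625 ng/mL·h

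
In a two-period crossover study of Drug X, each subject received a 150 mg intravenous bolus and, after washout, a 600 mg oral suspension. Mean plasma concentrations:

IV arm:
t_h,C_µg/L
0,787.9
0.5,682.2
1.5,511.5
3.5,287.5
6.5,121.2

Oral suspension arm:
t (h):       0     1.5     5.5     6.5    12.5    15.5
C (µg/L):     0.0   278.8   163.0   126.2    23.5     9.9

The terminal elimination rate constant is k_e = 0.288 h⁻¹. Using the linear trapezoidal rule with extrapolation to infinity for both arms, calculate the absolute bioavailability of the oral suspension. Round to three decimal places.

Trapezoidal AUC_0→6.5 (IV):
  [0→0.5]: (787.9+682.2)/2 × 0.5 = 367.525
  [0.5→1.5]: (682.2+511.5)/2 × 1 = 596.85
  [1.5→3.5]: (511.5+287.5)/2 × 2 = 799.0
  [3.5→6.5]: (287.5+121.2)/2 × 3 = 613.05
  Sum = 2376.425 µg/L·h
IV tail: 121.2/0.288 = 420.833; AUC_iv,0→∞ = 2376.425 + 420.833 = 2797.258 µg/L·h
Trapezoidal AUC_0→15.5 (oral suspension):
  [0→1.5]: (0.0+278.8)/2 × 1.5 = 209.1
  [1.5→5.5]: (278.8+163.0)/2 × 4 = 883.6
  [5.5→6.5]: (163.0+126.2)/2 × 1 = 144.6
  [6.5→12.5]: (126.2+23.5)/2 × 6 = 449.1
  [12.5→15.5]: (23.5+9.9)/2 × 3 = 50.1
  Sum = 1736.5 µg/L·h
oral suspension tail: 9.9/0.288 = 34.375; AUC_ev,0→∞ = 1736.5 + 34.375 = 1770.875 µg/L·h
F = (AUC_ev/D_ev)/(AUC_iv/D_iv) = (1770.875/600)/(2797.258/150) = 2.95146/18.6484 = 0.1583

F = 0.158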